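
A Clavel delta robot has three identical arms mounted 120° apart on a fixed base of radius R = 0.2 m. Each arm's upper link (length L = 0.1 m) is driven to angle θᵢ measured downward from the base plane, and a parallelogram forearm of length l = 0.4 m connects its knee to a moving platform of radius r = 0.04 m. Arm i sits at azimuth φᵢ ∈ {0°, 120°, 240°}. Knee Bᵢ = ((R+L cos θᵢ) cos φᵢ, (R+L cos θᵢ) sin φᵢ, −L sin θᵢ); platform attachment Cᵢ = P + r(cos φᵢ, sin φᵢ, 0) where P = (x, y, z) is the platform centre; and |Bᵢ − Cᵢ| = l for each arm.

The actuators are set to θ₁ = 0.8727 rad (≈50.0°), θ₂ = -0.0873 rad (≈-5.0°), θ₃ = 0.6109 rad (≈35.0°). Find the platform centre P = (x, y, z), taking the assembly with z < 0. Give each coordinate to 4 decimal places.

φ1=0.0°: virtual centre (0.2243, 0.0000, -0.0766), radius l
centre 2 = (0.2596·cos120.0°, 0.2596·sin120.0°, 0.0087) = (-0.1298, 0.2248, 0.0087)
centre 3 = (0.2419·cos240.0°, 0.2419·sin240.0°, -0.0574) = (-0.1210, -0.2095, -0.0574)
eliminate P² terms by subtracting sphere 1 from 2 and 3
linear system: -0.7082x+0.4497y = 0.0113−0.1707z; -0.6905x+-0.4190y = 0.0056−0.0385z
det = 0.6072;  x = -0.0120+0.1463z,  y = 0.0063+-0.1492z
into |P−centre ₁|² = l²: 1.0436z² + 0.0822z + -0.0983 = 0;  Δ = 0.4170;  z = -0.3488 or 0.2700 → z<0 root = -0.3488
x = -0.0630, y = 0.0583

(-0.0630, 0.0583, -0.3488)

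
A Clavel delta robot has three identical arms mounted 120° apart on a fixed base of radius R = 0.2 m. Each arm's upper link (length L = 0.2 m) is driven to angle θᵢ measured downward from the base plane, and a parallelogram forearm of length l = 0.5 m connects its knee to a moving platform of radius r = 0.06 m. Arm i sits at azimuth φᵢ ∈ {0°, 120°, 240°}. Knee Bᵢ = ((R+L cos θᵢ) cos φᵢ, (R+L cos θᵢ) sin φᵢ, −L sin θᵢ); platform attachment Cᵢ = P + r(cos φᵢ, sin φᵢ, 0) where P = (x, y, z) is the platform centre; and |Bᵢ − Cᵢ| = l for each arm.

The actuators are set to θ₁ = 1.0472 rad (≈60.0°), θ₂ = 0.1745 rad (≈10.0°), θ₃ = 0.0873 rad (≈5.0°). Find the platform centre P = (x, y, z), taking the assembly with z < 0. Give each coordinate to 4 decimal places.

φ1=0.0°: virtual centre (0.2400, 0.0000, -0.1732), radius l
φ2=120.0°: virtual centre (-0.1685, 0.2918, -0.0347), radius l
φ3=240.0°: virtual centre (-0.1696, -0.2938, -0.0174), radius l
eliminate P² terms by subtracting sphere 1 from 2 and 3
linear system: -0.8170x+0.5836y = 0.0271−0.2770z; -0.8192x+-0.5876y = 0.0278−0.3115z
det = 0.9582;  x = -0.0336+0.3596z,  y = -0.0005+0.0288z
quadratic in z: (1.1301)z²+(0.1496)z+(-0.1452)=0, √Δ=0.8238 → z ∈ {-0.4306, 0.2983}; z = -0.4306 (taking z<0)
x = -0.1884, y = -0.0129

(-0.1884, -0.0129, -0.4306)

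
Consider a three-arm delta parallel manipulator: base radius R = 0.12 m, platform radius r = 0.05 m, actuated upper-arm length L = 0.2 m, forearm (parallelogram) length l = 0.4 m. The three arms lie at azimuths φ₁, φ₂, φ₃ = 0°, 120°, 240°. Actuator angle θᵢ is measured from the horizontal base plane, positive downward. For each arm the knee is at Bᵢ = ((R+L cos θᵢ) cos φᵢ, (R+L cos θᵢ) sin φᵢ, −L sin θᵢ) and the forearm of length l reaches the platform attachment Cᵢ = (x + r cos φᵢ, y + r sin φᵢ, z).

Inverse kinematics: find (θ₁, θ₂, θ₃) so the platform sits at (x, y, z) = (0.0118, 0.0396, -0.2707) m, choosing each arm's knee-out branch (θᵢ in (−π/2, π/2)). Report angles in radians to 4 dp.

rotate P by −φ1: (0.0118, 0.0396, -0.2707)
  e−x'=0.0582;  (l²−L²−(e−x')²−y'²−z²)/2L = 0.1044
  √(A²+B²)=0.2769;  θ1 = -1.3590+1.1841 ≈ -0.1749
arm 2 (φ=120.0°): x'=0.0284, y'=-0.0300
  A=0.0416, B=-0.2707, C=(l²−L²−A²−y'²−z²)/(2L)=0.1102
  θ2 = atan2(B,A) + arccos(C/0.2739) = -0.2617
rotate P by −φ3: (-0.0402, -0.0096, -0.2707)
  A cos θ + B sin θ = C:  0.1102·cos θ + -0.2707·sin θ = 0.0862
  θ3 = atan2(B,A) + arccos(C/0.2923) = 0.0871

θ₁ = -0.1749, θ₂ = -0.2617, θ₃ = 0.0871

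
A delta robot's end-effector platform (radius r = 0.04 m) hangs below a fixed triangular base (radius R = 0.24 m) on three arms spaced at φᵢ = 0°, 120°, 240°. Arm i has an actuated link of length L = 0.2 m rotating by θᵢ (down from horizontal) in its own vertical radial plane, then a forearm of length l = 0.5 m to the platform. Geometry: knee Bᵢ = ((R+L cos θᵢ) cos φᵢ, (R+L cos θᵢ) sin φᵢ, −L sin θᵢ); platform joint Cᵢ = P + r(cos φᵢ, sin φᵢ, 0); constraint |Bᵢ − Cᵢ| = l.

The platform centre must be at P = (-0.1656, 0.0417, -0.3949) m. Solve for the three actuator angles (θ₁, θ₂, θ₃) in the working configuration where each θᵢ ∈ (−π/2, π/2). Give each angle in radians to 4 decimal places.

θ₁ = 1.1344, θ₂ = -0.0001, θ₃ = 0.3493

φ1=0.0° → target in arm frame (-0.1656, 0.0417)
  A=0.3656, B=-0.3949, C=(l²−L²−A²−y'²−z²)/(2L)=-0.2034
  √(A²+B²)=0.5382;  θ1 = -0.8239+1.9583 ≈ 1.1344
rotate P by −φ2: (0.1189, 0.1226, -0.3949)
  A=0.0811, B=-0.3949, C=(l²−L²−A²−y'²−z²)/(2L)=0.0811
  √(A²+B²)=0.4031;  θ2 = -1.3683+1.3681 ≈ -0.0001
rotate P by −φ3: (0.0467, -0.1643, -0.3949)
  e−x'=0.1533;  (l²−L²−(e−x')²−y'²−z²)/2L = 0.0089
  √(A²+B²)=0.4236;  θ3 = -1.2005+1.5497 ≈ 0.3493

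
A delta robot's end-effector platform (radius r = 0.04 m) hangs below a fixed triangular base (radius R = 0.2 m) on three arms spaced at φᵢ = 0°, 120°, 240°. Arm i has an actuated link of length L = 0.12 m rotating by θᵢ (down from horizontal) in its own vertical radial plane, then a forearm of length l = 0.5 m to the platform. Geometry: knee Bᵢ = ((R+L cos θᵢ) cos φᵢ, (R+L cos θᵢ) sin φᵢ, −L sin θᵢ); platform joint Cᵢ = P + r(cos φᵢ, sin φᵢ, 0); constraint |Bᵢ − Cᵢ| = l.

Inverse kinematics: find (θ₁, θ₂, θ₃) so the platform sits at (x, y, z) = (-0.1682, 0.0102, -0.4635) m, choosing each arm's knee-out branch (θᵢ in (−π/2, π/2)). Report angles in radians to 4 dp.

θ₁ = 1.3089, θ₂ = 0.1747, θ₃ = 0.2617

φ1=0.0° → target in arm frame (-0.1682, 0.0102)
  A=0.3282, B=-0.4635, C=(l²−L²−A²−y'²−z²)/(2L)=-0.3627
  √(A²+B²)=0.5679;  θ1 = -0.9547+2.2635 ≈ 1.3089
rotate P by −φ2: (0.0929, 0.1406, -0.4635)
  e−x'=0.0671;  (l²−L²−(e−x')²−y'²−z²)/2L = -0.0145
  γ=atan2(-0.4635,0.0671)=-1.4271;  ψ=arccos(-0.0310)=1.6018;  θ2=γ+ψ≈0.1747
rotate P by −φ3: (0.0753, -0.1508, -0.4635)
  A=0.0847, B=-0.4635, C=(l²−L²−A²−y'²−z²)/(2L)=-0.0381
  γ=atan2(-0.4635,0.0847)=-1.3900;  ψ=arccos(-0.0808)=1.6517;  θ3=γ+ψ≈0.2617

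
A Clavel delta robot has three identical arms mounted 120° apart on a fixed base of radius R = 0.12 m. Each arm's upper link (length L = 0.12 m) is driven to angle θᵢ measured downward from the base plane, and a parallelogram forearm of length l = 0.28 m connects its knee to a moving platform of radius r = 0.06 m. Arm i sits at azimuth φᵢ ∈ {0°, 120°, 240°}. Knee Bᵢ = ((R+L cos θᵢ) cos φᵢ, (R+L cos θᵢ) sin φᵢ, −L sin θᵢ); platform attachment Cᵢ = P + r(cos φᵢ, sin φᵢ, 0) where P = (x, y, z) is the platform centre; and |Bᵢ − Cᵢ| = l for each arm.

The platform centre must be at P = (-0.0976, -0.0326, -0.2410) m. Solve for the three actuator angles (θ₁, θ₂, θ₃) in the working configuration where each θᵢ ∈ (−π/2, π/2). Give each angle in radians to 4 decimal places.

φ1=0.0° → target in arm frame (-0.0976, -0.0326)
  A=0.1576, B=-0.2410, C=(l²−L²−A²−y'²−z²)/(2L)=-0.0833
  √(A²+B²)=0.2880;  θ1 = -0.9917+1.8641 ≈ 0.8725
arm 2 (φ=120.0°): x'=0.0206, y'=0.1008
  A=0.0394, B=-0.2410, C=(l²−L²−A²−y'²−z²)/(2L)=-0.0242
  γ=atan2(-0.2410,0.0394)=-1.4086;  ψ=arccos(-0.0990)=1.6699;  θ2=γ+ψ≈0.2613
arm 3 (φ=240.0°): x'=0.0770, y'=-0.0682
  e−x'=-0.0170;  (l²−L²−(e−x')²−y'²−z²)/2L = 0.0041
  √(A²+B²)=0.2416;  θ3 = -1.6414+1.5540 ≈ -0.0874

θ₁ = 0.8725, θ₂ = 0.2613, θ₃ = -0.0874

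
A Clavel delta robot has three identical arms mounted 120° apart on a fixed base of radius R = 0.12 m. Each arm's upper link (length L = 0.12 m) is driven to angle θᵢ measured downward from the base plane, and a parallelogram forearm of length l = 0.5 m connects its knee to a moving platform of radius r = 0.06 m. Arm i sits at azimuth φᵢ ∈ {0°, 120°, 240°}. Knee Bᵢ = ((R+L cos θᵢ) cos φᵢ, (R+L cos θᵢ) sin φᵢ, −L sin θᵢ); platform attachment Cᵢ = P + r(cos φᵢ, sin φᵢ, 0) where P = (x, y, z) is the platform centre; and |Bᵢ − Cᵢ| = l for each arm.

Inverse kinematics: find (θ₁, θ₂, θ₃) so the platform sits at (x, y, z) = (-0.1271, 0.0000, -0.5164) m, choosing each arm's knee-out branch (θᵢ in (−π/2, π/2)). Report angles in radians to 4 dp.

θ₁ = 0.8727, θ₂ = 0.3491, θ₃ = 0.3491

arm 1 (φ=0.0°): x'=-0.1271, y'=0.0000
  e−x'=0.1871;  (l²−L²−(e−x')²−y'²−z²)/2L = -0.2753
  √(A²+B²)=0.5492;  θ1 = -1.2232+2.0958 ≈ 0.8727
rotate P by −φ2: (0.0635, 0.1101, -0.5164)
  A cos θ + B sin θ = C:  -0.0035·cos θ + -0.5164·sin θ = -0.1800
  √(A²+B²)=0.5164;  θ2 = -1.5777+1.9268 ≈ 0.3491
rotate P by −φ3: (0.0636, -0.1101, -0.5164)
  A=-0.0036, B=-0.5164, C=(l²−L²−A²−y'²−z²)/(2L)=-0.1800
  θ3 = atan2(B,A) + arccos(C/0.5164) = 0.3491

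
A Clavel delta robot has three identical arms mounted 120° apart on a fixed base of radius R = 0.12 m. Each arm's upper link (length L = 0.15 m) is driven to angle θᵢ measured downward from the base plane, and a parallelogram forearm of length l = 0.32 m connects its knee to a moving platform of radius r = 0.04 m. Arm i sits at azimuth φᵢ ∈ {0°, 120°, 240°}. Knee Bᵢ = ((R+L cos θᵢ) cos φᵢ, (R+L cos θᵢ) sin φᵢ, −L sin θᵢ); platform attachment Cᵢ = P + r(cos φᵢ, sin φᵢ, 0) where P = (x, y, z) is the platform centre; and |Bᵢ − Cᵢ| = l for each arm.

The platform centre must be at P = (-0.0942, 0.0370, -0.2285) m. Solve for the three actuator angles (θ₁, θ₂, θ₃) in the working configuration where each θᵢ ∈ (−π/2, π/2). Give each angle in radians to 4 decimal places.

rotate P by −φ1: (-0.0942, 0.0370, -0.2285)
  A=0.1742, B=-0.2285, C=(l²−L²−A²−y'²−z²)/(2L)=-0.0134
  γ=atan2(-0.2285,0.1742)=-0.9194;  ψ=arccos(-0.0467)=1.6175;  θ1=γ+ψ≈0.6981
arm 2 (φ=120.0°): x'=0.0791, y'=0.0631
  A=0.0009, B=-0.2285, C=(l²−L²−A²−y'²−z²)/(2L)=0.0790
  θ2 = atan2(B,A) + arccos(C/0.2285) = -0.3494
rotate P by −φ3: (0.0151, -0.1001, -0.2285)
  A=0.0649, B=-0.2285, C=(l²−L²−A²−y'²−z²)/(2L)=0.0448
  √(A²+B²)=0.2375;  θ3 = -1.2939+1.3809 ≈ 0.0870

θ₁ = 0.6981, θ₂ = -0.3494, θ₃ = 0.0870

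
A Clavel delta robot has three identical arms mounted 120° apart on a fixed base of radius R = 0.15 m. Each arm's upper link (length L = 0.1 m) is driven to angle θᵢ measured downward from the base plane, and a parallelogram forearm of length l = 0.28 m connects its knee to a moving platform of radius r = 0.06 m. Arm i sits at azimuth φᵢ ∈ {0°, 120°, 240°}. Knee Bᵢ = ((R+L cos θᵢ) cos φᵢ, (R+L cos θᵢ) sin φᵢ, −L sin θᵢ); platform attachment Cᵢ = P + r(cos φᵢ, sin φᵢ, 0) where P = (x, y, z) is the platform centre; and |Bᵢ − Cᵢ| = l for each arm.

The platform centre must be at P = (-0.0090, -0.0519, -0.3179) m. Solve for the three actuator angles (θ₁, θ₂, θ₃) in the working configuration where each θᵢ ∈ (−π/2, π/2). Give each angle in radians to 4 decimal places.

θ₁ = 1.0471, θ₂ = 1.2216, θ₃ = 0.6977

rotate P by −φ1: (-0.0090, -0.0519, -0.3179)
  e−x'=0.0990;  (l²−L²−(e−x')²−y'²−z²)/2L = -0.2258
  √(A²+B²)=0.3330;  θ1 = -1.2689+2.3160 ≈ 1.0471
rotate P by −φ2: (-0.0404, 0.0337, -0.3179)
  e−x'=0.1304;  (l²−L²−(e−x')²−y'²−z²)/2L = -0.2541
  θ2 = atan2(B,A) + arccos(C/0.3436) = 1.2216
arm 3 (φ=240.0°): x'=0.0494, y'=0.0182
  e−x'=0.0406;  (l²−L²−(e−x')²−y'²−z²)/2L = -0.1732
  γ=atan2(-0.3179,0.0406)=-1.4439;  ψ=arccos(-0.5404)=2.1417;  θ3=γ+ψ≈0.6977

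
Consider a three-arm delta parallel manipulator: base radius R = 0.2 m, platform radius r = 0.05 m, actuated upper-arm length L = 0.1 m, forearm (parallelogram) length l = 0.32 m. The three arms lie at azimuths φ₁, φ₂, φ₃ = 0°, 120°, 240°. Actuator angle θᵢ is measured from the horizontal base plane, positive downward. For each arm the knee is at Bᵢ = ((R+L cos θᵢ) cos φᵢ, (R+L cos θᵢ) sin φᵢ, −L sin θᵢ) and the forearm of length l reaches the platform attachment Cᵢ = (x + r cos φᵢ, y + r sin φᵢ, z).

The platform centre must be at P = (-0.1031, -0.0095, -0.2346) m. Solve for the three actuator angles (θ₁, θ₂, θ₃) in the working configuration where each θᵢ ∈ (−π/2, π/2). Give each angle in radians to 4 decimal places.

φ1=0.0° → target in arm frame (-0.1031, -0.0095)
  A=0.2531, B=-0.2346, C=(l²−L²−A²−y'²−z²)/(2L)=-0.1339
  γ=atan2(-0.2346,0.2531)=-0.7475;  ψ=arccos(-0.3881)=1.9694;  θ1=γ+ψ≈1.2219
φ2=120.0° → target in arm frame (0.0433, 0.0940)
  A=0.1067, B=-0.2346, C=(l²−L²−A²−y'²−z²)/(2L)=0.0857
  θ2 = atan2(B,A) + arccos(C/0.2577) = 0.0878
φ3=240.0° → target in arm frame (0.0598, -0.0845)
  A=0.0902, B=-0.2346, C=(l²−L²−A²−y'²−z²)/(2L)=0.1104
  √(A²+B²)=0.2514;  θ3 = -1.2037+1.1161 ≈ -0.0875

θ₁ = 1.2219, θ₂ = 0.0878, θ₃ = -0.0875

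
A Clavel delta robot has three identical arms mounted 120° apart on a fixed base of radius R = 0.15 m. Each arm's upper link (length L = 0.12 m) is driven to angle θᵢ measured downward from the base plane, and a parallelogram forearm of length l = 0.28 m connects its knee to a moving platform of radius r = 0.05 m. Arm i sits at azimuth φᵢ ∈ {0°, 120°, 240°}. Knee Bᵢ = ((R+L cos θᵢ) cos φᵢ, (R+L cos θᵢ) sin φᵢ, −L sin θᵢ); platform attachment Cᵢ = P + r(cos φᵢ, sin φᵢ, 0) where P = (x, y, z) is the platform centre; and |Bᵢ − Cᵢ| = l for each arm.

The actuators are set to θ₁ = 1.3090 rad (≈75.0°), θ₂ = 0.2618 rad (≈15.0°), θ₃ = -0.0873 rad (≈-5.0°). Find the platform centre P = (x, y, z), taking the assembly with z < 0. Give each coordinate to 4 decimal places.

φ1=0.0°: virtual centre (0.1311, 0.0000, -0.1159), radius l
centre 2 = (0.2159·cos120.0°, 0.2159·sin120.0°, -0.0311) = (-0.1080, 0.1870, -0.0311)
φ3=240.0°: virtual centre (-0.1098, -0.1901, 0.0105), radius l
eliminate P² terms by subtracting sphere 1 from 2 and 3
linear system: -0.4780x+0.3740y = 0.0170−0.1697z; -0.4817x+-0.3803y = 0.0177−0.2527z
Cramer: x(z) = -0.0361+0.4395z;  y(z) = -0.0008+0.1080z
quadratic in z: (1.2048)z²+(0.0847)z+(-0.0370)=0, √Δ=0.4308 → z ∈ {-0.2139, 0.1436}; z = -0.2139 (taking z<0)
x = -0.1301, y = -0.0239

(-0.1301, -0.0239, -0.2139)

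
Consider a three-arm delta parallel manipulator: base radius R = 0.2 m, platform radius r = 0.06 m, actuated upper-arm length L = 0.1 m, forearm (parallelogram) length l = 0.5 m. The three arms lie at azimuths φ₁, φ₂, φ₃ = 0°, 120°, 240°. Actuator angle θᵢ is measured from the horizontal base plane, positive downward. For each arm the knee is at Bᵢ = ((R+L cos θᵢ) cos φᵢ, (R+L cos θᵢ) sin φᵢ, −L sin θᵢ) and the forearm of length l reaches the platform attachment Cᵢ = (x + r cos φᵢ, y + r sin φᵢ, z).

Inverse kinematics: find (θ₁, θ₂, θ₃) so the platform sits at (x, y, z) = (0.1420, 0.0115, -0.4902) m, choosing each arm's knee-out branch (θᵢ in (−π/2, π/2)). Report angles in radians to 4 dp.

θ₁ = 0.0003, θ₂ = 0.9603, θ₃ = 1.0478

φ1=0.0° → target in arm frame (0.1420, 0.0115)
  A=-0.0020, B=-0.4902, C=(l²−L²−A²−y'²−z²)/(2L)=-0.0022
  γ=atan2(-0.4902,-0.0020)=-1.5749;  ψ=arccos(-0.0044)=1.5752;  θ1=γ+ψ≈0.0003
arm 2 (φ=120.0°): x'=-0.0610, y'=-0.1287
  A cos θ + B sin θ = C:  0.2010·cos θ + -0.4902·sin θ = -0.2864
  γ=atan2(-0.4902,0.2010)=-1.1816;  ψ=arccos(-0.5406)=2.1419;  θ2=γ+ψ≈0.9603
φ3=240.0° → target in arm frame (-0.0810, 0.1172)
  A cos θ + B sin θ = C:  0.2210·cos θ + -0.4902·sin θ = -0.3143
  √(A²+B²)=0.5377;  θ3 = -1.1473+2.1951 ≈ 1.0478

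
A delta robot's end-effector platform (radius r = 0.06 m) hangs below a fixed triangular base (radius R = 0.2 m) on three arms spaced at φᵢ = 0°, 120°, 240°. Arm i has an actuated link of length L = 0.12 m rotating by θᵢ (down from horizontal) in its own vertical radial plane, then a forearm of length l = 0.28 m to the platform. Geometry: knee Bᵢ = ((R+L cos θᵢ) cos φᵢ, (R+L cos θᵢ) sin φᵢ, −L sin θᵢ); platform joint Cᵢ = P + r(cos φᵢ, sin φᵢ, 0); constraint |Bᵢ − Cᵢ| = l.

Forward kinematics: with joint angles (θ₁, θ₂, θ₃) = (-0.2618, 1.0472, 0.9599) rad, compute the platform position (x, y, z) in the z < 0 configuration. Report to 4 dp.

(0.0927, -0.0078, -0.1963)

arm 1 at φ=0.0°: e+L cos θ1 = 0.2559;  O1 = (0.2559, 0.0000, 0.0311)
arm 2 at φ=120.0°: e+L cos θ2 = 0.2000;  O2 = (-0.1000, 0.1732, -0.1039)
arm 3 at φ=240.0°: e+L cos θ3 = 0.2088;  O3 = (-0.1044, -0.1809, -0.0983)
|O₂|²−|O₁|² = -0.0157;  |O₃|²−|O₁|² = -0.0132
plane₁₂: -0.7118x+0.3464y+-0.2700z = -0.0157
Cramer: x(z) = 0.0202-0.3693z;  y(z) = -0.0037+0.0205z
quadratic in z: (1.1368)z²+(0.1118)z+(-0.0218)=0, √Δ=0.3344 → z ∈ {-0.1963, 0.0979}; z = -0.1963 (taking z<0)
x = 0.0927, y = -0.0078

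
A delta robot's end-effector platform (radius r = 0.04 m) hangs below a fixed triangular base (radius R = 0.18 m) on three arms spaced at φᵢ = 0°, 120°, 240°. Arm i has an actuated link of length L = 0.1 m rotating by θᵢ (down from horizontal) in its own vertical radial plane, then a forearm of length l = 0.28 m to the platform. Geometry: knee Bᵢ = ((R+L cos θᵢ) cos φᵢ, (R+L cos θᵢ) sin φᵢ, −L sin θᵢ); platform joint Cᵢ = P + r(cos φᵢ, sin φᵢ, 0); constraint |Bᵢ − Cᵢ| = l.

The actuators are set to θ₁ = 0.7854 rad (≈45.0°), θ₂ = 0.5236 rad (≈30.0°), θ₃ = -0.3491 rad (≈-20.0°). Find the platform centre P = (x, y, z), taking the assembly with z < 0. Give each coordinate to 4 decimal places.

arm 1 at φ=0.0°: ρ1 = 0.2107;  S1 = (0.2107, 0.0000, -0.0707)
arm 2 at φ=120.0°: ρ2 = 0.2266;  S2 = (-0.1133, 0.1962, -0.0500)
arm 3 at φ=240.0°: ρ3 = 0.2340;  S3 = (-0.1170, -0.2026, 0.0342)
|S₂|²−|S₁|² = 0.0044;  |S₃|²−|S₁|² = 0.0065
linear system: -0.6480x+0.3925y = 0.0044−0.0414z; -0.6554x+-0.4052y = 0.0065−0.2098z
Cramer: x(z) = -0.0084+0.1907z;  y(z) = -0.0025+0.2094z
sphere 1 gives Az²+Bz+C=0 with A=1.0802, B=0.0568, C=-0.0254;  B²−4AC=0.1129;  roots -0.1818, 0.1293;  negative root z = -0.1818
x = -0.0431, y = -0.0406

(-0.0431, -0.0406, -0.1818)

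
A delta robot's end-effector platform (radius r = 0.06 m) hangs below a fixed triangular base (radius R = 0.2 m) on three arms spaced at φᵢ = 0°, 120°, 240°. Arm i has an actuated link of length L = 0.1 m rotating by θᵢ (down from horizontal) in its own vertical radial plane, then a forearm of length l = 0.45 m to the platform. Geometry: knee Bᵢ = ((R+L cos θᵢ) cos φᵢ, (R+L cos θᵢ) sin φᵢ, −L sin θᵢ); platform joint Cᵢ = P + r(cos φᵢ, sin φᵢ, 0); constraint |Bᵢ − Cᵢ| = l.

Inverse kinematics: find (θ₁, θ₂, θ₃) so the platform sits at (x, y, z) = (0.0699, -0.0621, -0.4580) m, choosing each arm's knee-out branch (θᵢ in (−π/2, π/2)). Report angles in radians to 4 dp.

θ₁ = 0.4367, θ₂ = 1.2220, θ₃ = 0.6984

arm 1 (φ=0.0°): x'=0.0699, y'=-0.0621
  A cos θ + B sin θ = C:  0.0701·cos θ + -0.4580·sin θ = -0.1302
  γ=atan2(-0.4580,0.0701)=-1.4189;  ψ=arccos(-0.2809)=1.8556;  θ1=γ+ψ≈0.4367
arm 2 (φ=120.0°): x'=-0.0887, y'=-0.0295
  e−x'=0.2287;  (l²−L²−(e−x')²−y'²−z²)/2L = -0.3523
  √(A²+B²)=0.5119;  θ2 = -1.1076+2.3296 ≈ 1.2220
rotate P by −φ3: (0.0188, 0.0916, -0.4580)
  A=0.1212, B=-0.4580, C=(l²−L²−A²−y'²−z²)/(2L)=-0.2017
  θ3 = atan2(B,A) + arccos(C/0.4738) = 0.6984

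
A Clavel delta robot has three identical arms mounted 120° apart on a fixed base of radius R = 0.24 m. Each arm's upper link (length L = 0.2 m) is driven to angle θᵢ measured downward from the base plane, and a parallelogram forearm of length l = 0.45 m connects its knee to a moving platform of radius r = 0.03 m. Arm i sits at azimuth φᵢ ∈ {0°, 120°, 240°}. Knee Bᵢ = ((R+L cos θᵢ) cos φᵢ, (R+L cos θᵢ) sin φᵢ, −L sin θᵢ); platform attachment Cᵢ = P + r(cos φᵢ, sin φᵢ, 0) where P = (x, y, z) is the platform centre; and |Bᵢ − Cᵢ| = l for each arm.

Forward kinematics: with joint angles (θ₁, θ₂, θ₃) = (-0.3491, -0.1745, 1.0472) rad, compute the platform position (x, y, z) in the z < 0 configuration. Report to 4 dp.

O1 = (0.3979·cos0.0°, 0.3979·sin0.0°, 0.0684) = (0.3979, 0.0000, 0.0684)
φ2=120.0°: virtual centre (-0.2035, 0.3524, 0.0347), radius l
arm 3 at φ=240.0°: e+L cos θ3 = 0.3100;  O3 = (-0.1550, -0.2685, -0.1732)
|O₂|²−|O₁|² = 0.0038;  |O₃|²−|O₁|² = -0.0369
plane₁₂: -1.2028x+0.7049y+-0.0674z = 0.0038
Cramer: x(z) = 0.0168-0.2644z;  y(z) = 0.0341-0.3555z
into |P−O₁|² = l²: 1.1963z² + 0.0404z + -0.0514 = 0;  Δ = 0.2477;  z = -0.2249 or 0.1911 → z<0 root = -0.2249
x = 0.0763, y = 0.1141

(0.0763, 0.1141, -0.2249)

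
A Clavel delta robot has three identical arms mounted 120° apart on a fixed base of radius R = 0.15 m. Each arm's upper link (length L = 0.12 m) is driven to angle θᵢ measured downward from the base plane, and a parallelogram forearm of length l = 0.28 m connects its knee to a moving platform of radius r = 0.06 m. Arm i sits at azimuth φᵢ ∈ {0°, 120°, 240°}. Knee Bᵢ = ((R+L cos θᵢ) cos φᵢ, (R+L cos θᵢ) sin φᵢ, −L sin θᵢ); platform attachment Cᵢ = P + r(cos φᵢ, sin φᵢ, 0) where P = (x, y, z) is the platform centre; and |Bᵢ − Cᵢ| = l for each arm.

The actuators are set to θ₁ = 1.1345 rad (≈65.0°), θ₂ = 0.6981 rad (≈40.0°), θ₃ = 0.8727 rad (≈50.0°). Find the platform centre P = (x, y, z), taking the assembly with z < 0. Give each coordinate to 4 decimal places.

φ1=0.0°: virtual centre (0.1407, 0.0000, -0.1088), radius l
O2 = (0.1819·cos120.0°, 0.1819·sin120.0°, -0.0771) = (-0.0910, 0.1576, -0.0771)
φ3=240.0°: virtual centre (-0.0836, -0.1447, -0.0919), radius l
eliminate P² terms by subtracting sphere 1 from 2 and 3
[-0.4633 0.3151 0.0633]·P = 0.0074;  [-0.4486 -0.2895 0.0337]·P = 0.0048
det = 0.2755;  x = -0.0132+0.1050z,  y = 0.0041+-0.0464z
sphere 1 gives Az²+Bz+C=0 with A=1.0132, B=0.1848, C=-0.0429;  B²−4AC=0.2078;  roots -0.3162, 0.1338;  negative root z = -0.3162
x = -0.0464, y = 0.0187

(-0.0464, 0.0187, -0.3162)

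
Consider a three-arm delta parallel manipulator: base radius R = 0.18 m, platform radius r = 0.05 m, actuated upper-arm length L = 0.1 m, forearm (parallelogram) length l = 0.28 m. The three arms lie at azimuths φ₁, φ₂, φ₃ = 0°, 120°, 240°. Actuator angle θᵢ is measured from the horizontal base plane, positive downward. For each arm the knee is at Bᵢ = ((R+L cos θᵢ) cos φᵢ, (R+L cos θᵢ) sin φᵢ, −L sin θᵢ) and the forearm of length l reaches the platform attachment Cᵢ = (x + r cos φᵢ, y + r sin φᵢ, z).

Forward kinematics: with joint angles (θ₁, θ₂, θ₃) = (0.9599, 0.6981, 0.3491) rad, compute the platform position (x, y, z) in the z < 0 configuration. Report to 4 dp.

φ1=0.0°: virtual centre (0.1874, 0.0000, -0.0819), radius l
O2 = (0.2066·cos120.0°, 0.2066·sin120.0°, -0.0643) = (-0.1033, 0.1789, -0.0643)
φ3=240.0°: virtual centre (-0.1120, -0.1940, -0.0342), radius l
eliminate P² terms by subtracting sphere 1 from 2 and 3
[-0.5813 0.3579 0.0353]·P = 0.0050;  [-0.5987 -0.3879 0.0954]·P = 0.0095
det = 0.4398;  x = -0.0122+0.1088z,  y = -0.0058+0.0781z
into |P−O₁|² = l²: 1.0179z² + 0.1195z + -0.0318 = 0;  Δ = 0.1440;  z = -0.2451 or 0.1277 → z<0 root = -0.2451
x = -0.0388, y = -0.0249

(-0.0388, -0.0249, -0.2451)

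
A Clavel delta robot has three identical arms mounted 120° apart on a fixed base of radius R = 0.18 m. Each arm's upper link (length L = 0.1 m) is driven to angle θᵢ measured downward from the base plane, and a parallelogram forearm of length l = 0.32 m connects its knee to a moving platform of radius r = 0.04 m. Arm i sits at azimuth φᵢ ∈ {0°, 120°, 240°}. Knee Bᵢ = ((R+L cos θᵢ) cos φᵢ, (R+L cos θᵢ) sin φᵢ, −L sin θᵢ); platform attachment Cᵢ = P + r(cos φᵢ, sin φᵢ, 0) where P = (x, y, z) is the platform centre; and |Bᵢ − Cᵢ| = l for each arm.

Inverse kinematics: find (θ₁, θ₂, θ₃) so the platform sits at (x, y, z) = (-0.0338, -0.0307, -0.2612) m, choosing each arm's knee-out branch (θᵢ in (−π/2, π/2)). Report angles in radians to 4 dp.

θ₁ = 0.6985, θ₂ = 0.5241, θ₃ = 0.0875

φ1=0.0° → target in arm frame (-0.0338, -0.0307)
  e−x'=0.1738;  (l²−L²−(e−x')²−y'²−z²)/2L = -0.0349
  γ=atan2(-0.2612,0.1738)=-0.9837;  ψ=arccos(-0.1111)=1.6822;  θ1=γ+ψ≈0.6985
rotate P by −φ2: (-0.0097, 0.0446, -0.2612)
  e−x'=0.1497;  (l²−L²−(e−x')²−y'²−z²)/2L = -0.0011
  √(A²+B²)=0.3011;  θ2 = -1.0504+1.5745 ≈ 0.5241
φ3=240.0° → target in arm frame (0.0435, -0.0139)
  A cos θ + B sin θ = C:  0.0965·cos θ + -0.2612·sin θ = 0.0733
  γ=atan2(-0.2612,0.0965)=-1.2169;  ψ=arccos(0.2633)=1.3043;  θ3=γ+ψ≈0.0875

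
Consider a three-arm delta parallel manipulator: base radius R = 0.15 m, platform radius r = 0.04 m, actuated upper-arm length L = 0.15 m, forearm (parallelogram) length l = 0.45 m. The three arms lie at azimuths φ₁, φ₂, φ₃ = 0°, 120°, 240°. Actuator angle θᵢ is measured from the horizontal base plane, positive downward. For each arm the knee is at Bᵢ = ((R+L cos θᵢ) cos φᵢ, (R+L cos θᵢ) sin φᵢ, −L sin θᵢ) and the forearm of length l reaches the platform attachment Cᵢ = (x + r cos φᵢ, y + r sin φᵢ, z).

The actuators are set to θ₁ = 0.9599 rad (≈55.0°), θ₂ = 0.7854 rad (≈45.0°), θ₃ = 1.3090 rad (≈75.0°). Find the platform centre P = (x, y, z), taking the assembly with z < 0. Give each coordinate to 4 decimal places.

(0.0191, 0.0901, -0.5267)

O1 = (0.1960·cos0.0°, 0.1960·sin0.0°, -0.1229) = (0.1960, 0.0000, -0.1229)
φ2=120.0°: virtual centre (-0.1080, 0.1871, -0.1061), radius l
O3 = (0.1488·cos240.0°, 0.1488·sin240.0°, -0.1449) = (-0.0744, -0.1289, -0.1449)
subtract pairs → two planes through P
plane₁₂: -0.6081x+0.3742y+0.0336z = 0.0044
Cramer: x(z) = 0.0077-0.0218z;  y(z) = 0.0242-0.1252z
sphere 1 gives Az²+Bz+C=0 with A=1.0161, B=0.2479, C=-0.1513;  B²−4AC=0.6765;  roots -0.5267, 0.2828;  negative root z = -0.5267
x = 0.0191, y = 0.0901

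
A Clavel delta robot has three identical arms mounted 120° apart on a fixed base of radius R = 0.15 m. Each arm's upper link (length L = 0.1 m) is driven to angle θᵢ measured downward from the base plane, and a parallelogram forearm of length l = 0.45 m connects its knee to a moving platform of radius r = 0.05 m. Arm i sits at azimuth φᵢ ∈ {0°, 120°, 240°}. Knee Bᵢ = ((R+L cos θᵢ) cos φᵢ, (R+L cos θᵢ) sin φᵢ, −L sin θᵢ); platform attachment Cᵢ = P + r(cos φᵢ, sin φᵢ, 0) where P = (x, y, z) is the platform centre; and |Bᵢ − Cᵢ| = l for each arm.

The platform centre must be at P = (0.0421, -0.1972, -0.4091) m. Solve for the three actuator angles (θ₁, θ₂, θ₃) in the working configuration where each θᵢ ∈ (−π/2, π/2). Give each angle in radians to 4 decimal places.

θ₁ = 0.3491, θ₂ = 1.3085, θ₃ = -0.1747

rotate P by −φ1: (0.0421, -0.1972, -0.4091)
  e−x'=0.0579;  (l²−L²−(e−x')²−y'²−z²)/2L = -0.0855
  θ1 = atan2(B,A) + arccos(C/0.4132) = 0.3491
rotate P by −φ2: (-0.1918, 0.0621, -0.4091)
  e−x'=0.2918;  (l²−L²−(e−x')²−y'²−z²)/2L = -0.3194
  γ=atan2(-0.4091,0.2918)=-0.9512;  ψ=arccos(-0.6357)=2.2597;  θ2=γ+ψ≈1.3085
arm 3 (φ=240.0°): x'=0.1497, y'=0.1351
  A cos θ + B sin θ = C:  -0.0497·cos θ + -0.4091·sin θ = 0.0221
  γ=atan2(-0.4091,-0.0497)=-1.6918;  ψ=arccos(0.0537)=1.5171;  θ3=γ+ψ≈-0.1747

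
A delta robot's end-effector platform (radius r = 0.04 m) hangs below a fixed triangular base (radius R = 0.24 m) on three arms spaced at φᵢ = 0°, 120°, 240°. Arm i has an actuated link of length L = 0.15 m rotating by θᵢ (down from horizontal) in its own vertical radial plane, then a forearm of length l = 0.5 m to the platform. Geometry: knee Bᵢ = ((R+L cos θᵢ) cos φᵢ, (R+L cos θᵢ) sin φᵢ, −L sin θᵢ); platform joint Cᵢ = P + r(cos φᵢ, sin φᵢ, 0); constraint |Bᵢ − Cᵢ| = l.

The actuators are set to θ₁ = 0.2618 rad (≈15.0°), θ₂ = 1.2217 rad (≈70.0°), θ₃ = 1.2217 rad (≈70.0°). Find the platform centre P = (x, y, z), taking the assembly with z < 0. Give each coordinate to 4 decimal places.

S1 = (0.3449·cos0.0°, 0.3449·sin0.0°, -0.0388) = (0.3449, 0.0000, -0.0388)
φ2=120.0°: virtual centre (-0.1257, 0.2176, -0.1410), radius l
S3 = (0.2513·cos240.0°, 0.2513·sin240.0°, -0.1410) = (-0.1257, -0.2176, -0.1410)
|S₂|²−|S₁|² = -0.0374;  |S₃|²−|S₁|² = -0.0374
linear system: -0.9411x+0.4353y = -0.0374−-0.2043z; -0.9411x+-0.4353y = -0.0374−-0.2043z
Cramer: x(z) = 0.0398-0.2170z;  y(z) = 0.0000+0.0000z
quadratic in z: (1.0471)z²+(0.2101)z+(-0.1554)=0, √Δ=0.8337 → z ∈ {-0.4984, 0.2978}; z = -0.4984 (taking z<0)
x = 0.1480, y = 0.0000

(0.1480, 0.0000, -0.4984)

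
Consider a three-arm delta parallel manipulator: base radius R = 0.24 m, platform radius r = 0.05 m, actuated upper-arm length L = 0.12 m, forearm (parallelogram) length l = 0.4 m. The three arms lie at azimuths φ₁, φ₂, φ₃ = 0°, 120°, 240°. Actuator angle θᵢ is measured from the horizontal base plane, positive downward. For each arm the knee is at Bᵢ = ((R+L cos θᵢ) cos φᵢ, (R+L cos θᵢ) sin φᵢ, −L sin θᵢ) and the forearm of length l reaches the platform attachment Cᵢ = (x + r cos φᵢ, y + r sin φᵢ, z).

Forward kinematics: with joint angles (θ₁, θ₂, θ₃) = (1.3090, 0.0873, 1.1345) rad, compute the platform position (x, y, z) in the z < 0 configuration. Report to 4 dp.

S1 = (0.2211·cos0.0°, 0.2211·sin0.0°, -0.1159) = (0.2211, 0.0000, -0.1159)
φ2=120.0°: virtual centre (-0.1548, 0.2681, -0.0105), radius l
φ3=240.0°: virtual centre (-0.1204, -0.2085, -0.1088), radius l
eliminate P² terms by subtracting sphere 1 from 2 and 3
[-0.7517 0.5361 0.2109]·P = 0.0336;  [-0.6828 -0.4169 0.0143]·P = 0.0075
Cramer: x(z) = -0.0265+0.1407z;  y(z) = 0.0255-0.1961z
quadratic in z: (1.0583)z²+(0.1521)z+(-0.0846)=0, √Δ=0.6175 → z ∈ {-0.3636, 0.2199}; z = -0.3636 (taking z<0)
x = -0.0777, y = 0.0968

(-0.0777, 0.0968, -0.3636)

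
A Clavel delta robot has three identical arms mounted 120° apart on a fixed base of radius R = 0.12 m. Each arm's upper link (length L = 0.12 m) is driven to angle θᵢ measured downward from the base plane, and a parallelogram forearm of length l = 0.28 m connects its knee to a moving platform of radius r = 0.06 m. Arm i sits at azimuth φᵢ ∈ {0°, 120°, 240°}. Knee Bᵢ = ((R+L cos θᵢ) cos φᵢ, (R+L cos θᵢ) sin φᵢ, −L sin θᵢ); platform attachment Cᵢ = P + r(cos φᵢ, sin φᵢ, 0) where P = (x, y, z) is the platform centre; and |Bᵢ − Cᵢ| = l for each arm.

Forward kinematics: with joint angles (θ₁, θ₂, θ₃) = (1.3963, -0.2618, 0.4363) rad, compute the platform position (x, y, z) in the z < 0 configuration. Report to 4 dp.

(-0.1737, 0.0593, -0.2187)

arm 1 at φ=0.0°: e+L cos θ1 = 0.0808;  O1 = (0.0808, 0.0000, -0.1182)
arm 2 at φ=120.0°: e+L cos θ2 = 0.1759;  O2 = (-0.0880, 0.1523, 0.0311)
arm 3 at φ=240.0°: e+L cos θ3 = 0.1688;  O3 = (-0.0844, -0.1461, -0.0507)
subtract pairs → two planes through P
[-0.3376 0.3047 0.2985]·P = 0.0114;  [-0.3304 -0.2923 0.1349]·P = 0.0106
det = 0.1993;  x = -0.0329+0.6439z,  y = 0.0010+-0.2662z
quadratic in z: (1.4854)z²+(0.0894)z+(-0.0515)=0, √Δ=0.5604 → z ∈ {-0.2187, 0.1585}; z = -0.2187 (taking z<0)
x = -0.1737, y = 0.0593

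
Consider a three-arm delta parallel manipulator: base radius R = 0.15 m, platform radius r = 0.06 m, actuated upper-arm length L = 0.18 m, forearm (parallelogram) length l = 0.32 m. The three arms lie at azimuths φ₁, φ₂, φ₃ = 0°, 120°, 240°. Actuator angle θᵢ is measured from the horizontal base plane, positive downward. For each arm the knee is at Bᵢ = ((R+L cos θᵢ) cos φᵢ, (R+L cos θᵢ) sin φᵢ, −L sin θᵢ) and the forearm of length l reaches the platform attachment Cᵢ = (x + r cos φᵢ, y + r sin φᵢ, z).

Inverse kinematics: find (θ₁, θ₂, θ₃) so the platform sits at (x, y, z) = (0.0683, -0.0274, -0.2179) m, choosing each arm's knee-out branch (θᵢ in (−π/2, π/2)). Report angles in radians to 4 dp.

φ1=0.0° → target in arm frame (0.0683, -0.0274)
  e−x'=0.0217;  (l²−L²−(e−x')²−y'²−z²)/2L = 0.0592
  θ1 = atan2(B,A) + arccos(C/0.2190) = -0.1743
φ2=120.0° → target in arm frame (-0.0579, -0.0454)
  A=0.1479, B=-0.2179, C=(l²−L²−A²−y'²−z²)/(2L)=-0.0039
  θ2 = atan2(B,A) + arccos(C/0.2633) = 0.6112
φ3=240.0° → target in arm frame (-0.0104, 0.0728)
  e−x'=0.1004;  (l²−L²−(e−x')²−y'²−z²)/2L = 0.0198
  γ=atan2(-0.2179,0.1004)=-1.1389;  ψ=arccos(0.0825)=1.4882;  θ3=γ+ψ≈0.3492

θ₁ = -0.1743, θ₂ = 0.6112, θ₃ = 0.3492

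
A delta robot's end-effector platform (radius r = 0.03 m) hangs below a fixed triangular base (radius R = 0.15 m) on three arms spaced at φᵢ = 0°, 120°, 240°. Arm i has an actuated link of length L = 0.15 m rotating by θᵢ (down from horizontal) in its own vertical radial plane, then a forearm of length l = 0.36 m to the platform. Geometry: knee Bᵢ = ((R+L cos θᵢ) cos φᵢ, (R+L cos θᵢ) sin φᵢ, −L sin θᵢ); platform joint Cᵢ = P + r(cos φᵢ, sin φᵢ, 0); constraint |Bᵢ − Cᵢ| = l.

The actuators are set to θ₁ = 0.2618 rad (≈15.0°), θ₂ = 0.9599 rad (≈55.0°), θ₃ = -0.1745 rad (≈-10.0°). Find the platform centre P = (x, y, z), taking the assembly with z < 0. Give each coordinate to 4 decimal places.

arm 1 at φ=0.0°: (R−r)+L cos θ1 = 0.2649;  S1 = (0.2649, 0.0000, -0.0388)
S2 = (0.2060·cos120.0°, 0.2060·sin120.0°, -0.1229) = (-0.1030, 0.1784, -0.1229)
S3 = (0.2677·cos240.0°, 0.2677·sin240.0°, 0.0260) = (-0.1339, -0.2319, 0.0260)
|S₂|²−|S₁|² = -0.0141;  |S₃|²−|S₁|² = 0.0007
[-0.7358 0.3569 -0.1681]·P = -0.0141;  [-0.7975 -0.4637 0.1297]·P = 0.0007
Cramer: x(z) = 0.0101-0.0506z;  y(z) = -0.0188+0.3667z
sphere 1 gives Az²+Bz+C=0 with A=1.1371, B=0.0896, C=-0.0628;  B²−4AC=0.2937;  roots -0.2777, 0.1989;  negative root z = -0.2777
x = 0.0241, y = -0.1207

(0.0241, -0.1207, -0.2777)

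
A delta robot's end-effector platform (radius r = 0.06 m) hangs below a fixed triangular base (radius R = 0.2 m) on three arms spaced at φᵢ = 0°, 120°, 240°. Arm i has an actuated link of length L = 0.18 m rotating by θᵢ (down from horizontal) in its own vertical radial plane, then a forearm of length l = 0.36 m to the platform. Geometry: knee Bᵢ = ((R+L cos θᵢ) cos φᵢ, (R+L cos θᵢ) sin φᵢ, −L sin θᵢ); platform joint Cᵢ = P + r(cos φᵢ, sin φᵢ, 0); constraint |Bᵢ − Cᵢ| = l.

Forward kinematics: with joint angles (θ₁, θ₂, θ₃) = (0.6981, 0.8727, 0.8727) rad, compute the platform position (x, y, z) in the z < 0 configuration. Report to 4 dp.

(0.0282, 0.0000, -0.3750)

φ1=0.0°: virtual centre (0.2779, 0.0000, -0.1157), radius l
arm 2 at φ=120.0°: (R−r)+L cos θ2 = 0.2557;  centre 2 = (-0.1278, 0.2214, -0.1379)
centre 3 = (0.2557·cos240.0°, 0.2557·sin240.0°, -0.1379) = (-0.1278, -0.2214, -0.1379)
|centre ₂|²−|centre ₁|² = -0.0062;  |centre ₃|²−|centre ₁|² = -0.0062
plane₁₂: -0.8115x+0.4429y+-0.0444z = -0.0062
det = 0.7188;  x = 0.0077+-0.0547z,  y = 0.0000+0.0000z
into |P−centre ₁|² = l²: 1.0030z² + 0.2610z + -0.0432 = 0;  Δ = 0.2414;  z = -0.3750 or 0.1148 → z<0 root = -0.3750
x = 0.0282, y = 0.0000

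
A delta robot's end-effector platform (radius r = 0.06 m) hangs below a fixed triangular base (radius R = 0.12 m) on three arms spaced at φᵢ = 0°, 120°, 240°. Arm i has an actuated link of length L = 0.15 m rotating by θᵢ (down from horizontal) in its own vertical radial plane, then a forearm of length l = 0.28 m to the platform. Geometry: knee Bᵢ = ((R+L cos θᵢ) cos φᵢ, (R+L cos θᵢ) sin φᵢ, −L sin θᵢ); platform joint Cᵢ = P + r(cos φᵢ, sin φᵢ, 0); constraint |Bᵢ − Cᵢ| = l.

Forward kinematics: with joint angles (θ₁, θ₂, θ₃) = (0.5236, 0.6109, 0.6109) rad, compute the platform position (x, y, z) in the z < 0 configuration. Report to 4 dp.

(0.0130, 0.0000, -0.2920)

O1 = (0.1899·cos0.0°, 0.1899·sin0.0°, -0.0750) = (0.1899, 0.0000, -0.0750)
arm 2 at φ=120.0°: ρ2 = 0.1829;  O2 = (-0.0914, 0.1584, -0.0860)
φ3=240.0°: virtual centre (-0.0914, -0.1584, -0.0860), radius l
subtract pairs → two planes through P
[-0.5627 0.3167 -0.0221]·P = -0.0008;  [-0.5627 -0.3167 -0.0221]·P = -0.0008
det = 0.3564;  x = 0.0015+-0.0392z,  y = 0.0000+0.0000z
quadratic in z: (1.0015)z²+(0.1648)z+(-0.0373)=0, √Δ=0.4201 → z ∈ {-0.2920, 0.1275}; z = -0.2920 (taking z<0)
x = 0.0130, y = 0.0000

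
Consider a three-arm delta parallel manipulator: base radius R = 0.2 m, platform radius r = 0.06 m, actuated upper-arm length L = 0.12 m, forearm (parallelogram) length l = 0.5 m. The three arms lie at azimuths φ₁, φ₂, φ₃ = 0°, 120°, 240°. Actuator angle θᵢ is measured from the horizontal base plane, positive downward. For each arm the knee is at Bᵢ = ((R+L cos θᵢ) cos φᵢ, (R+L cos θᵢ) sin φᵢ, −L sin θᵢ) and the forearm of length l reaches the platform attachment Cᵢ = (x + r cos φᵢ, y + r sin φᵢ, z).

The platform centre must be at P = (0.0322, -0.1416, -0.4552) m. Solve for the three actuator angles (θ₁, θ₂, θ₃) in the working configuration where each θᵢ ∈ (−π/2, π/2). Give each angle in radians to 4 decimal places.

φ1=0.0° → target in arm frame (0.0322, -0.1416)
  e−x'=0.1078;  (l²−L²−(e−x')²−y'²−z²)/2L = -0.0137
  θ1 = atan2(B,A) + arccos(C/0.4678) = 0.2617
arm 2 (φ=120.0°): x'=-0.1387, y'=0.0429
  e−x'=0.2787;  (l²−L²−(e−x')²−y'²−z²)/2L = -0.2131
  √(A²+B²)=0.5338;  θ2 = -1.0214+1.9814 ≈ 0.9601
rotate P by −φ3: (0.1065, 0.0987, -0.4552)
  A=0.0335, B=-0.4552, C=(l²−L²−A²−y'²−z²)/(2L)=0.0731
  θ3 = atan2(B,A) + arccos(C/0.4564) = -0.0874

θ₁ = 0.2617, θ₂ = 0.9601, θ₃ = -0.0874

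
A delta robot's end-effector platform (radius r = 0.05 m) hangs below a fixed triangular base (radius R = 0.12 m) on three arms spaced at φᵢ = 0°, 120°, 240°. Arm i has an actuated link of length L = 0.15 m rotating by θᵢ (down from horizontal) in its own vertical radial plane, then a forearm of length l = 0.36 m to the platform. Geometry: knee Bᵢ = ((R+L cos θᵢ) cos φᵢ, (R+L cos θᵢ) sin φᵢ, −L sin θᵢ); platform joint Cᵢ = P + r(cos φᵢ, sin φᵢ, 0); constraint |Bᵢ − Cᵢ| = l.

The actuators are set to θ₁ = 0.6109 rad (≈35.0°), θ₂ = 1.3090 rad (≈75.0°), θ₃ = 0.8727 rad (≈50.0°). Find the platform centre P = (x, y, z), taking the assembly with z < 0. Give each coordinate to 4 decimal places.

arm 1 at φ=0.0°: ρ1 = 0.1929;  centre 1 = (0.1929, 0.0000, -0.0860)
arm 2 at φ=120.0°: ρ2 = 0.1088;  centre 2 = (-0.0544, 0.0942, -0.1449)
arm 3 at φ=240.0°: ρ3 = 0.1664;  centre 3 = (-0.0832, -0.1441, -0.1149)
|centre ₂|²−|centre ₁|² = -0.0118;  |centre ₃|²−|centre ₁|² = -0.0037
plane₁₂: -0.4946x+0.1885y+-0.1177z = -0.0118
det = 0.2466;  x = 0.0166+-0.1817z,  y = -0.0189+0.1477z
into |P−centre ₁|² = l²: 1.0548z² + 0.2305z + -0.0908 = 0;  Δ = 0.4361;  z = -0.4223 or 0.2037 → z<0 root = -0.4223
x = 0.0933, y = -0.0813

(0.0933, -0.0813, -0.4223)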